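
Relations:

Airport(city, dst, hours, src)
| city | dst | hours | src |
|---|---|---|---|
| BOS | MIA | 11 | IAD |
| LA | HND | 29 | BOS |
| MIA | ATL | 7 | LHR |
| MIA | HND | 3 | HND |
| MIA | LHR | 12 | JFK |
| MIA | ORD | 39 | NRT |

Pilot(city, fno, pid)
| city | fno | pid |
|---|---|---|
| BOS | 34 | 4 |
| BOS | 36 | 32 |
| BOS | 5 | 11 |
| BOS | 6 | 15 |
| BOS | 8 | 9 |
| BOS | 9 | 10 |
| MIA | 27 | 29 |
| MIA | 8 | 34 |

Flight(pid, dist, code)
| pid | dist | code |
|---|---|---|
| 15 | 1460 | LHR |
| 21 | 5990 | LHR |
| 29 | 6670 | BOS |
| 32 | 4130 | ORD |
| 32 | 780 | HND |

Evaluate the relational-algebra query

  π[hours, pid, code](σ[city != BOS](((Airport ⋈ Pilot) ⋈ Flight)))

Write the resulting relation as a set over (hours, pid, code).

{(12, 29, BOS), (3, 29, BOS), (39, 29, BOS), (7, 29, BOS)}

Joining Airport and Pilot on city yields {(BOS, MIA, 11, IAD, 34, 4), (BOS, MIA, 11, IAD, 36, 32), (BOS, MIA, 11, IAD, 5, 11), (BOS, MIA, 11, IAD, 6, 15), (BOS, MIA, 11, IAD, 8, 9), (BOS, MIA, 11, IAD, 9, 10), (MIA, ATL, 7, LHR, 27, 29), (MIA, ATL, 7, LHR, 8, 34), (MIA, HND, 3, HND, 27, 29), (MIA, HND, 3, HND, 8, 34), (MIA, LHR, 12, JFK, 27, 29), (MIA, LHR, 12, JFK, 8, 34), (MIA, ORD, 39, NRT, 27, 29), (MIA, ORD, 39, NRT, 8, 34)}.
Joining (Airport ⋈ Pilot) and Flight on pid yields {(BOS, MIA, 11, IAD, 36, 32, 4130, ORD), (BOS, MIA, 11, IAD, 36, 32, 780, HND), (BOS, MIA, 11, IAD, 6, 15, 1460, LHR), (MIA, ATL, 7, LHR, 27, 29, 6670, BOS), (MIA, HND, 3, HND, 27, 29, 6670, BOS), (MIA, LHR, 12, JFK, 27, 29, 6670, BOS), (MIA, ORD, 39, NRT, 27, 29, 6670, BOS)}.
Filtering on city != BOS leaves {(MIA, ATL, 7, LHR, 27, 29, 6670, BOS), (MIA, HND, 3, HND, 27, 29, 6670, BOS), (MIA, LHR, 12, JFK, 27, 29, 6670, BOS), (MIA, ORD, 39, NRT, 27, 29, 6670, BOS)}.
π_{hours, pid, code} gives {(12, 29, BOS), (3, 29, BOS), (39, 29, BOS), (7, 29, BOS)}.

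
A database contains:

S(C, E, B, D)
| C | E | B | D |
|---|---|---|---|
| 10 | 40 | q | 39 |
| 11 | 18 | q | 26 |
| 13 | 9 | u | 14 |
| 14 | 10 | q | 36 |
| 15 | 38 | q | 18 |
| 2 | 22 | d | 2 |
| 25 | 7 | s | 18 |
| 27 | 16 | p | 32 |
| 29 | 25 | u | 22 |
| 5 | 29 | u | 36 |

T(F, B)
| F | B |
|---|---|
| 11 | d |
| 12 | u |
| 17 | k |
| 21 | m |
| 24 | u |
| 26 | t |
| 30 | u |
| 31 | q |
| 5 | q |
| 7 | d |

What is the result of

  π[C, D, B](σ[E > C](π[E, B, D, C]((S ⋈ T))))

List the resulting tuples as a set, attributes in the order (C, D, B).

Natural join on B: {(10, 40, q, 39, 31), (10, 40, q, 39, 5), (11, 18, q, 26, 31), (11, 18, q, 26, 5), (13, 9, u, 14, 12), (13, 9, u, 14, 24), (13, 9, u, 14, 30), (14, 10, q, 36, 31), (14, 10, q, 36, 5), (15, 38, q, 18, 31), (15, 38, q, 18, 5), (2, 22, d, 2, 11), (2, 22, d, 2, 7), (29, 25, u, 22, 12), (29, 25, u, 22, 24), (29, 25, u, 22, 30), (5, 29, u, 36, 12), (5, 29, u, 36, 24), (5, 29, u, 36, 30)}
Keep only column(s) E, B, D, C (11 duplicate(s) eliminated): {(10, q, 36, 14), (18, q, 26, 11), (22, d, 2, 2), (25, u, 22, 29), (29, u, 36, 5), (38, q, 18, 15), (40, q, 39, 10), (9, u, 14, 13)}
Filtering on E > C leaves {(18, q, 26, 11), (22, d, 2, 2), (29, u, 36, 5), (38, q, 18, 15), (40, q, 39, 10)}.
Keep only column(s) C, D, B: {(10, 39, q), (11, 26, q), (15, 18, q), (2, 2, d), (5, 36, u)}

{(10, 39, q), (11, 26, q), (15, 18, q), (2, 2, d), (5, 36, u)}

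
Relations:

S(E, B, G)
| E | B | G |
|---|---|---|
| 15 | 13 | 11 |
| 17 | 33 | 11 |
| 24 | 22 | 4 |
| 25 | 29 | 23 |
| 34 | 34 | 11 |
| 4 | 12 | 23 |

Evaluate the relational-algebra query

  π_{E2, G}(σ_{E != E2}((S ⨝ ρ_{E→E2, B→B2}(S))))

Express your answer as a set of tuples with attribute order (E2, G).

{(15, 11), (17, 11), (25, 23), (34, 11), (4, 23)}

ρ[E→E2, B→B2]: schema becomes (E2, B2, G); tuples unchanged.
Joining S and ρ_{E→E2, B→B2}(S) on G yields {(15, 13, 11, 15, 13), (15, 13, 11, 17, 33), (15, 13, 11, 34, 34), (17, 33, 11, 15, 13), (17, 33, 11, 17, 33), (17, 33, 11, 34, 34), (24, 22, 4, 24, 22), (25, 29, 23, 25, 29), (25, 29, 23, 4, 12), (34, 34, 11, 15, 13), (34, 34, 11, 17, 33), (34, 34, 11, 34, 34), (4, 12, 23, 25, 29), (4, 12, 23, 4, 12)}.
Filtering on E != E2 leaves {(15, 13, 11, 17, 33), (15, 13, 11, 34, 34), (17, 33, 11, 15, 13), (17, 33, 11, 34, 34), (25, 29, 23, 4, 12), (34, 34, 11, 15, 13), (34, 34, 11, 17, 33), (4, 12, 23, 25, 29)}.
π[E2, G]: project onto (E2, G) (3 duplicate(s) eliminated) → {(15, 11), (17, 11), (25, 23), (34, 11), (4, 23)}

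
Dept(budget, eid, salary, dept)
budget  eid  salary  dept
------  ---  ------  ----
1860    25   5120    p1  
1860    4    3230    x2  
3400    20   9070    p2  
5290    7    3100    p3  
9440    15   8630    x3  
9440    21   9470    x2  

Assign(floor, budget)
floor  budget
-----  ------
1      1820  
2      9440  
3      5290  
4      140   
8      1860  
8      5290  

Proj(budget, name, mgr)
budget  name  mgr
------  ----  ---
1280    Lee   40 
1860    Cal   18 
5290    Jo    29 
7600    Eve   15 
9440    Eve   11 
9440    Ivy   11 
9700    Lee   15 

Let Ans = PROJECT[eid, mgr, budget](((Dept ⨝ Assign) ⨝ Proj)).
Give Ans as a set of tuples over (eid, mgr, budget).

Dept ⋈ Assign (natural join on budget): {(1860, 25, 5120, p1, 8), (1860, 4, 3230, x2, 8), (5290, 7, 3100, p3, 3), (5290, 7, 3100, p3, 8), (9440, 15, 8630, x3, 2), (9440, 21, 9470, x2, 2)}
(Dept ⨝ Assign) ⋈ Proj (natural join on budget): {(1860, 25, 5120, p1, 8, Cal, 18), (1860, 4, 3230, x2, 8, Cal, 18), (5290, 7, 3100, p3, 3, Jo, 29), (5290, 7, 3100, p3, 8, Jo, 29), (9440, 15, 8630, x3, 2, Eve, 11), (9440, 15, 8630, x3, 2, Ivy, 11), (9440, 21, 9470, x2, 2, Eve, 11), (9440, 21, 9470, x2, 2, Ivy, 11)}
π[eid, mgr, budget]: project onto (eid, mgr, budget) (3 duplicate(s) eliminated) → {(15, 11, 9440), (21, 11, 9440), (25, 18, 1860), (4, 18, 1860), (7, 29, 5290)}

{(15, 11, 9440), (21, 11, 9440), (25, 18, 1860), (4, 18, 1860), (7, 29, 5290)}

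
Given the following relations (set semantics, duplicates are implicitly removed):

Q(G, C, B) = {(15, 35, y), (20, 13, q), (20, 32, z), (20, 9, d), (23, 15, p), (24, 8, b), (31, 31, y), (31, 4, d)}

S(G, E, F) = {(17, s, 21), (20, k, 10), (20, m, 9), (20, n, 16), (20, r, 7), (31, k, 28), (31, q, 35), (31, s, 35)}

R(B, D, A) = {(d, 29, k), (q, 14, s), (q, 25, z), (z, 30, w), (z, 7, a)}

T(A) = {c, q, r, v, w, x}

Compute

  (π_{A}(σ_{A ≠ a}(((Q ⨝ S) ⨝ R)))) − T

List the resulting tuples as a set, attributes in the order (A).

Natural join on G: {(20, 13, q, k, 10), (20, 13, q, m, 9), (20, 13, q, n, 16), (20, 13, q, r, 7), (20, 32, z, k, 10), (20, 32, z, m, 9), (20, 32, z, n, 16), (20, 32, z, r, 7), (20, 9, d, k, 10), (20, 9, d, m, 9), (20, 9, d, n, 16), (20, 9, d, r, 7), (31, 31, y, k, 28), (31, 31, y, q, 35), (31, 31, y, s, 35), (31, 4, d, k, 28), (31, 4, d, q, 35), (31, 4, d, s, 35)}
Natural join on B: {(20, 13, q, k, 10, 14, s), (20, 13, q, k, 10, 25, z), (20, 13, q, m, 9, 14, s), (20, 13, q, m, 9, 25, z), (20, 13, q, n, 16, 14, s), (20, 13, q, n, 16, 25, z), (20, 13, q, r, 7, 14, s), (20, 13, q, r, 7, 25, z), (20, 32, z, k, 10, 30, w), (20, 32, z, k, 10, 7, a), (20, 32, z, m, 9, 30, w), (20, 32, z, m, 9, 7, a), (20, 32, z, n, 16, 30, w), (20, 32, z, n, 16, 7, a), (20, 32, z, r, 7, 30, w), (20, 32, z, r, 7, 7, a), (20, 9, d, k, 10, 29, k), (20, 9, d, m, 9, 29, k), (20, 9, d, n, 16, 29, k), (20, 9, d, r, 7, 29, k), (31, 4, d, k, 28, 29, k), (31, 4, d, q, 35, 29, k), (31, 4, d, s, 35, 29, k)}
Selection A ≠ a: {(20, 13, q, k, 10, 14, s), (20, 13, q, k, 10, 25, z), (20, 13, q, m, 9, 14, s), (20, 13, q, m, 9, 25, z), (20, 13, q, n, 16, 14, s), (20, 13, q, n, 16, 25, z), (20, 13, q, r, 7, 14, s), (20, 13, q, r, 7, 25, z), (20, 32, z, k, 10, 30, w), (20, 32, z, m, 9, 30, w), (20, 32, z, n, 16, 30, w), (20, 32, z, r, 7, 30, w), (20, 9, d, k, 10, 29, k), (20, 9, d, m, 9, 29, k), (20, 9, d, n, 16, 29, k), (20, 9, d, r, 7, 29, k), (31, 4, d, k, 28, 29, k), (31, 4, d, q, 35, 29, k), (31, 4, d, s, 35, 29, k)}
Projecting to A (15 duplicate(s) eliminated): {k, s, w, z}
Taking the difference: {k, s, z}

{k, s, z}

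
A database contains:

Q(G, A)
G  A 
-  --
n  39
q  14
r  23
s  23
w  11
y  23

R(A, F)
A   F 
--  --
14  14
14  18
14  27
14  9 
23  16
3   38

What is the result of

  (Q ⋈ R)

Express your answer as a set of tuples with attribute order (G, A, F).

{(q, 14, 14), (q, 14, 18), (q, 14, 27), (q, 14, 9), (r, 23, 16), (s, 23, 16), (y, 23, 16)}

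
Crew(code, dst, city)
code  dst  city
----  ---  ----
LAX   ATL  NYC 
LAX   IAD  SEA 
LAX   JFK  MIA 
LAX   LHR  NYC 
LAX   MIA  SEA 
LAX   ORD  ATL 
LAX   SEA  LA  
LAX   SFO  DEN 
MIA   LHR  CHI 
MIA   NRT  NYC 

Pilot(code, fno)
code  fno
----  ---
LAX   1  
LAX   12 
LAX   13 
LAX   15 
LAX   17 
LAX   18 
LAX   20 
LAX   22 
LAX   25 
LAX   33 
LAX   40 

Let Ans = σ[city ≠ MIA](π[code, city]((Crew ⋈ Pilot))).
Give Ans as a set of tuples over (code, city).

{(LAX, ATL), (LAX, DEN), (LAX, LA), (LAX, NYC), (LAX, SEA)}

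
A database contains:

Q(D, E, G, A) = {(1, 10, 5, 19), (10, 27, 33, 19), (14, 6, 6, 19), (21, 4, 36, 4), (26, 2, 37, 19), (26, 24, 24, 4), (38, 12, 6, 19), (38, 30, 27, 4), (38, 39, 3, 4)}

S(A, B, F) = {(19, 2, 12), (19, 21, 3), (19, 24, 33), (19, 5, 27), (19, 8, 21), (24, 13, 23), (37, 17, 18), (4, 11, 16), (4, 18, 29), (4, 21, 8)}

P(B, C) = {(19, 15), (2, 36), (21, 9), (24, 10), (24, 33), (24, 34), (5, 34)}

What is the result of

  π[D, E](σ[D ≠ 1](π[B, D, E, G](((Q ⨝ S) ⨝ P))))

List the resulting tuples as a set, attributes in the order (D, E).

Natural join on A: {(1, 10, 5, 19, 2, 12), (1, 10, 5, 19, 21, 3), (1, 10, 5, 19, 24, 33), (1, 10, 5, 19, 5, 27), (1, 10, 5, 19, 8, 21), (10, 27, 33, 19, 2, 12), (10, 27, 33, 19, 21, 3), (10, 27, 33, 19, 24, 33), (10, 27, 33, 19, 5, 27), (10, 27, 33, 19, 8, 21), (14, 6, 6, 19, 2, 12), (14, 6, 6, 19, 21, 3), (14, 6, 6, 19, 24, 33), (14, 6, 6, 19, 5, 27), (14, 6, 6, 19, 8, 21), (21, 4, 36, 4, 11, 16), (21, 4, 36, 4, 18, 29), (21, 4, 36, 4, 21, 8), (26, 2, 37, 19, 2, 12), (26, 2, 37, 19, 21, 3), (26, 2, 37, 19, 24, 33), (26, 2, 37, 19, 5, 27), (26, 2, 37, 19, 8, 21), (26, 24, 24, 4, 11, 16), (26, 24, 24, 4, 18, 29), (26, 24, 24, 4, 21, 8), (38, 12, 6, 19, 2, 12), (38, 12, 6, 19, 21, 3), (38, 12, 6, 19, 24, 33), (38, 12, 6, 19, 5, 27), (38, 12, 6, 19, 8, 21), (38, 30, 27, 4, 11, 16), (38, 30, 27, 4, 18, 29), (38, 30, 27, 4, 21, 8), (38, 39, 3, 4, 11, 16), (38, 39, 3, 4, 18, 29), (38, 39, 3, 4, 21, 8)}
Natural join on B: {(1, 10, 5, 19, 2, 12, 36), (1, 10, 5, 19, 21, 3, 9), (1, 10, 5, 19, 24, 33, 10), (1, 10, 5, 19, 24, 33, 33), (1, 10, 5, 19, 24, 33, 34), (1, 10, 5, 19, 5, 27, 34), (10, 27, 33, 19, 2, 12, 36), (10, 27, 33, 19, 21, 3, 9), (10, 27, 33, 19, 24, 33, 10), (10, 27, 33, 19, 24, 33, 33), (10, 27, 33, 19, 24, 33, 34), (10, 27, 33, 19, 5, 27, 34), (14, 6, 6, 19, 2, 12, 36), (14, 6, 6, 19, 21, 3, 9), (14, 6, 6, 19, 24, 33, 10), (14, 6, 6, 19, 24, 33, 33), (14, 6, 6, 19, 24, 33, 34), (14, 6, 6, 19, 5, 27, 34), (21, 4, 36, 4, 21, 8, 9), (26, 2, 37, 19, 2, 12, 36), (26, 2, 37, 19, 21, 3, 9), (26, 2, 37, 19, 24, 33, 10), (26, 2, 37, 19, 24, 33, 33), (26, 2, 37, 19, 24, 33, 34), (26, 2, 37, 19, 5, 27, 34), (26, 24, 24, 4, 21, 8, 9), (38, 12, 6, 19, 2, 12, 36), (38, 12, 6, 19, 21, 3, 9), (38, 12, 6, 19, 24, 33, 10), (38, 12, 6, 19, 24, 33, 33), (38, 12, 6, 19, 24, 33, 34), (38, 12, 6, 19, 5, 27, 34), (38, 30, 27, 4, 21, 8, 9), (38, 39, 3, 4, 21, 8, 9)}
π[B, D, E, G]: project onto (B, D, E, G) (10 duplicate(s) eliminated) → {(2, 1, 10, 5), (2, 10, 27, 33), (2, 14, 6, 6), (2, 26, 2, 37), (2, 38, 12, 6), (21, 1, 10, 5), (21, 10, 27, 33), (21, 14, 6, 6), (21, 21, 4, 36), (21, 26, 2, 37), (21, 26, 24, 24), (21, 38, 12, 6), (21, 38, 30, 27), (21, 38, 39, 3), (24, 1, 10, 5), (24, 10, 27, 33), (24, 14, 6, 6), (24, 26, 2, 37), (24, 38, 12, 6), (5, 1, 10, 5), (5, 10, 27, 33), (5, 14, 6, 6), (5, 26, 2, 37), (5, 38, 12, 6)}
σ[D ≠ 1]: keep tuples satisfying D ≠ 1 → {(2, 10, 27, 33), (2, 14, 6, 6), (2, 26, 2, 37), (2, 38, 12, 6), (21, 10, 27, 33), (21, 14, 6, 6), (21, 21, 4, 36), (21, 26, 2, 37), (21, 26, 24, 24), (21, 38, 12, 6), (21, 38, 30, 27), (21, 38, 39, 3), (24, 10, 27, 33), (24, 14, 6, 6), (24, 26, 2, 37), (24, 38, 12, 6), (5, 10, 27, 33), (5, 14, 6, 6), (5, 26, 2, 37), (5, 38, 12, 6)}
π[D, E]: project onto (D, E) (12 duplicate(s) eliminated) → {(10, 27), (14, 6), (21, 4), (26, 2), (26, 24), (38, 12), (38, 30), (38, 39)}

{(10, 27), (14, 6), (21, 4), (26, 2), (26, 24), (38, 12), (38, 30), (38, 39)}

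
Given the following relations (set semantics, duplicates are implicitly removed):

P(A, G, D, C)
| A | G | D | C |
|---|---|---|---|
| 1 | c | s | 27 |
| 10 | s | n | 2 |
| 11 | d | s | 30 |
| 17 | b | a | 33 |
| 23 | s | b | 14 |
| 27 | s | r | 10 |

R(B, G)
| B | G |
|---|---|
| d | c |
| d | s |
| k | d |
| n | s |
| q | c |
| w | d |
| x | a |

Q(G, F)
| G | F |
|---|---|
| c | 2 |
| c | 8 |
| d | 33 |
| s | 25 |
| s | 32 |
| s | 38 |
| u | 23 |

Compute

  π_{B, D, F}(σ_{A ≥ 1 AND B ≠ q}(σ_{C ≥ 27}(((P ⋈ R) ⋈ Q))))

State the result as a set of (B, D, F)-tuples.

{(d, s, 2), (d, s, 8), (k, s, 33), (w, s, 33)}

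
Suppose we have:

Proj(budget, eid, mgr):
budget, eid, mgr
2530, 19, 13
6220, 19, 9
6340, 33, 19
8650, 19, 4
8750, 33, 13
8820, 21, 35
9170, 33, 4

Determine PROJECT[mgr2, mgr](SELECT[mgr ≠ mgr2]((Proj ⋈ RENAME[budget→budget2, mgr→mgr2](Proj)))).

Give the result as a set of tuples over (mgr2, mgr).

{(13, 19), (13, 4), (13, 9), (19, 13), (19, 4), (4, 13), (4, 19), (4, 9), (9, 13), (9, 4)}

ρ[budget→budget2, mgr→mgr2]: schema becomes (budget2, eid, mgr2); tuples unchanged.
Proj ⋈ RENAME[budget→budget2, mgr→mgr2](Proj) (natural join on eid): {(2530, 19, 13, 2530, 13), (2530, 19, 13, 6220, 9), (2530, 19, 13, 8650, 4), (6220, 19, 9, 2530, 13), (6220, 19, 9, 6220, 9), (6220, 19, 9, 8650, 4), (6340, 33, 19, 6340, 19), (6340, 33, 19, 8750, 13), (6340, 33, 19, 9170, 4), (8650, 19, 4, 2530, 13), (8650, 19, 4, 6220, 9), (8650, 19, 4, 8650, 4), (8750, 33, 13, 6340, 19), (8750, 33, 13, 8750, 13), (8750, 33, 13, 9170, 4), (8820, 21, 35, 8820, 35), (9170, 33, 4, 6340, 19), (9170, 33, 4, 8750, 13), (9170, 33, 4, 9170, 4)}
Selection mgr ≠ mgr2: {(2530, 19, 13, 6220, 9), (2530, 19, 13, 8650, 4), (6220, 19, 9, 2530, 13), (6220, 19, 9, 8650, 4), (6340, 33, 19, 8750, 13), (6340, 33, 19, 9170, 4), (8650, 19, 4, 2530, 13), (8650, 19, 4, 6220, 9), (8750, 33, 13, 6340, 19), (8750, 33, 13, 9170, 4), (9170, 33, 4, 6340, 19), (9170, 33, 4, 8750, 13)}
Keep only column(s) mgr2, mgr (2 duplicate(s) eliminated): {(13, 19), (13, 4), (13, 9), (19, 13), (19, 4), (4, 13), (4, 19), (4, 9), (9, 13), (9, 4)}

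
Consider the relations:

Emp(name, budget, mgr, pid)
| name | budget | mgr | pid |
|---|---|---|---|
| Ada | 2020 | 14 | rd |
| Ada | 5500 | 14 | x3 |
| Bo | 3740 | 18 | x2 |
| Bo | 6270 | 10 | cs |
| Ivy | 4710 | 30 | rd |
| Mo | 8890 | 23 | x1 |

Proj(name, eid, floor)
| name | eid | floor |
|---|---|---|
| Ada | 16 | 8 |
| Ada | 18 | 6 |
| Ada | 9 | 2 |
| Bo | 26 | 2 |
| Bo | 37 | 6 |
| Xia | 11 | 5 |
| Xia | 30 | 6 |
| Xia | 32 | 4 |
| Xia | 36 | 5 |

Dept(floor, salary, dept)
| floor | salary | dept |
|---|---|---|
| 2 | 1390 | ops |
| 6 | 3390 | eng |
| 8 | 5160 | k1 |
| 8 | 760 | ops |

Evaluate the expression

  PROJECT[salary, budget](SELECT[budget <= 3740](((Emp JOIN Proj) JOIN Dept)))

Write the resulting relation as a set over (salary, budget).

Natural join on name: {(Ada, 2020, 14, rd, 16, 8), (Ada, 2020, 14, rd, 18, 6), (Ada, 2020, 14, rd, 9, 2), (Ada, 5500, 14, x3, 16, 8), (Ada, 5500, 14, x3, 18, 6), (Ada, 5500, 14, x3, 9, 2), (Bo, 3740, 18, x2, 26, 2), (Bo, 3740, 18, x2, 37, 6), (Bo, 6270, 10, cs, 26, 2), (Bo, 6270, 10, cs, 37, 6)}
Natural join on floor: {(Ada, 2020, 14, rd, 16, 8, 5160, k1), (Ada, 2020, 14, rd, 16, 8, 760, ops), (Ada, 2020, 14, rd, 18, 6, 3390, eng), (Ada, 2020, 14, rd, 9, 2, 1390, ops), (Ada, 5500, 14, x3, 16, 8, 5160, k1), (Ada, 5500, 14, x3, 16, 8, 760, ops), (Ada, 5500, 14, x3, 18, 6, 3390, eng), (Ada, 5500, 14, x3, 9, 2, 1390, ops), (Bo, 3740, 18, x2, 26, 2, 1390, ops), (Bo, 3740, 18, x2, 37, 6, 3390, eng), (Bo, 6270, 10, cs, 26, 2, 1390, ops), (Bo, 6270, 10, cs, 37, 6, 3390, eng)}
Apply σ_{budget <= 3740}; surviving tuples: {(Ada, 2020, 14, rd, 16, 8, 5160, k1), (Ada, 2020, 14, rd, 16, 8, 760, ops), (Ada, 2020, 14, rd, 18, 6, 3390, eng), (Ada, 2020, 14, rd, 9, 2, 1390, ops), (Bo, 3740, 18, x2, 26, 2, 1390, ops), (Bo, 3740, 18, x2, 37, 6, 3390, eng)}
π_{salary, budget} gives {(1390, 2020), (1390, 3740), (3390, 2020), (3390, 3740), (5160, 2020), (760, 2020)}.

{(1390, 2020), (1390, 3740), (3390, 2020), (3390, 3740), (5160, 2020), (760, 2020)}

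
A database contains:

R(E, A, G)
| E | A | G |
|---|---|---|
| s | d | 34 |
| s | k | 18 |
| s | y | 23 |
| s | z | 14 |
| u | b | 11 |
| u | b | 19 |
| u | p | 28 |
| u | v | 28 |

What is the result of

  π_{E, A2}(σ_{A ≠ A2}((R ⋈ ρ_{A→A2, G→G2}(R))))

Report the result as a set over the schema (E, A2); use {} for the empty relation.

ρ[A→A2, G→G2]: schema becomes (E, A2, G2); tuples unchanged.
R ⋈ ρ_{A→A2, G→G2}(R) (natural join on E): {(s, d, 34, d, 34), (s, d, 34, k, 18), (s, d, 34, y, 23), (s, d, 34, z, 14), (s, k, 18, d, 34), (s, k, 18, k, 18), (s, k, 18, y, 23), (s, k, 18, z, 14), (s, y, 23, d, 34), (s, y, 23, k, 18), (s, y, 23, y, 23), (s, y, 23, z, 14), (s, z, 14, d, 34), (s, z, 14, k, 18), (s, z, 14, y, 23), (s, z, 14, z, 14), (u, b, 11, b, 11), (u, b, 11, b, 19), (u, b, 11, p, 28), (u, b, 11, v, 28), (u, b, 19, b, 11), (u, b, 19, b, 19), (u, b, 19, p, 28), (u, b, 19, v, 28), (u, p, 28, b, 11), (u, p, 28, b, 19), (u, p, 28, p, 28), (u, p, 28, v, 28), (u, v, 28, b, 11), (u, v, 28, b, 19), (u, v, 28, p, 28), (u, v, 28, v, 28)}
Filtering on A ≠ A2 leaves {(s, d, 34, k, 18), (s, d, 34, y, 23), (s, d, 34, z, 14), (s, k, 18, d, 34), (s, k, 18, y, 23), (s, k, 18, z, 14), (s, y, 23, d, 34), (s, y, 23, k, 18), (s, y, 23, z, 14), (s, z, 14, d, 34), (s, z, 14, k, 18), (s, z, 14, y, 23), (u, b, 11, p, 28), (u, b, 11, v, 28), (u, b, 19, p, 28), (u, b, 19, v, 28), (u, p, 28, b, 11), (u, p, 28, b, 19), (u, p, 28, v, 28), (u, v, 28, b, 11), (u, v, 28, b, 19), (u, v, 28, p, 28)}.
Projecting to E, A2 (15 duplicate(s) eliminated): {(s, d), (s, k), (s, y), (s, z), (u, b), (u, p), (u, v)}

{(s, d), (s, k), (s, y), (s, z), (u, b), (u, p), (u, v)}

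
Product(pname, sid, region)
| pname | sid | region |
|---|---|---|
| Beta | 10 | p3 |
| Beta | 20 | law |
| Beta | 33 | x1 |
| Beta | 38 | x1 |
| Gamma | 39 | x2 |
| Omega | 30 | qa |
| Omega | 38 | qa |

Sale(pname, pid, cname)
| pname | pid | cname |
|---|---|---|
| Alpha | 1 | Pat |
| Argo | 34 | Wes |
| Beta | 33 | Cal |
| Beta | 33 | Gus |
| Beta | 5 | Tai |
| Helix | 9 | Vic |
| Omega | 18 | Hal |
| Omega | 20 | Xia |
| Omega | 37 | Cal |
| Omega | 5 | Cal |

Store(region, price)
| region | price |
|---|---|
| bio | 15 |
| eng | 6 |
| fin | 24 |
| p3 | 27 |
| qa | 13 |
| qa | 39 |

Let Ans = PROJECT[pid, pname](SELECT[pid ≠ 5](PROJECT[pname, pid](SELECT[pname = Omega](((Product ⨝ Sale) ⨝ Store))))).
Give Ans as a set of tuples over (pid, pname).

{(18, Omega), (20, Omega), (37, Omega)}

Joining Product and Sale on pname yields {(Beta, 10, p3, 33, Cal), (Beta, 10, p3, 33, Gus), (Beta, 10, p3, 5, Tai), (Beta, 20, law, 33, Cal), (Beta, 20, law, 33, Gus), (Beta, 20, law, 5, Tai), (Beta, 33, x1, 33, Cal), (Beta, 33, x1, 33, Gus), (Beta, 33, x1, 5, Tai), (Beta, 38, x1, 33, Cal), (Beta, 38, x1, 33, Gus), (Beta, 38, x1, 5, Tai), (Omega, 30, qa, 18, Hal), (Omega, 30, qa, 20, Xia), (Omega, 30, qa, 37, Cal), (Omega, 30, qa, 5, Cal), (Omega, 38, qa, 18, Hal), (Omega, 38, qa, 20, Xia), (Omega, 38, qa, 37, Cal), (Omega, 38, qa, 5, Cal)}.
Joining (Product ⨝ Sale) and Store on region yields {(Beta, 10, p3, 33, Cal, 27), (Beta, 10, p3, 33, Gus, 27), (Beta, 10, p3, 5, Tai, 27), (Omega, 30, qa, 18, Hal, 13), (Omega, 30, qa, 18, Hal, 39), (Omega, 30, qa, 20, Xia, 13), (Omega, 30, qa, 20, Xia, 39), (Omega, 30, qa, 37, Cal, 13), (Omega, 30, qa, 37, Cal, 39), (Omega, 30, qa, 5, Cal, 13), (Omega, 30, qa, 5, Cal, 39), (Omega, 38, qa, 18, Hal, 13), (Omega, 38, qa, 18, Hal, 39), (Omega, 38, qa, 20, Xia, 13), (Omega, 38, qa, 20, Xia, 39), (Omega, 38, qa, 37, Cal, 13), (Omega, 38, qa, 37, Cal, 39), (Omega, 38, qa, 5, Cal, 13), (Omega, 38, qa, 5, Cal, 39)}.
Filtering on pname = Omega leaves {(Omega, 30, qa, 18, Hal, 13), (Omega, 30, qa, 18, Hal, 39), (Omega, 30, qa, 20, Xia, 13), (Omega, 30, qa, 20, Xia, 39), (Omega, 30, qa, 37, Cal, 13), (Omega, 30, qa, 37, Cal, 39), (Omega, 30, qa, 5, Cal, 13), (Omega, 30, qa, 5, Cal, 39), (Omega, 38, qa, 18, Hal, 13), (Omega, 38, qa, 18, Hal, 39), (Omega, 38, qa, 20, Xia, 13), (Omega, 38, qa, 20, Xia, 39), (Omega, 38, qa, 37, Cal, 13), (Omega, 38, qa, 37, Cal, 39), (Omega, 38, qa, 5, Cal, 13), (Omega, 38, qa, 5, Cal, 39)}.
π[pname, pid]: project onto (pname, pid) (12 duplicate(s) eliminated) → {(Omega, 18), (Omega, 20), (Omega, 37), (Omega, 5)}
Filtering on pid ≠ 5 leaves {(Omega, 18), (Omega, 20), (Omega, 37)}.
π[pid, pname]: project onto (pid, pname) → {(18, Omega), (20, Omega), (37, Omega)}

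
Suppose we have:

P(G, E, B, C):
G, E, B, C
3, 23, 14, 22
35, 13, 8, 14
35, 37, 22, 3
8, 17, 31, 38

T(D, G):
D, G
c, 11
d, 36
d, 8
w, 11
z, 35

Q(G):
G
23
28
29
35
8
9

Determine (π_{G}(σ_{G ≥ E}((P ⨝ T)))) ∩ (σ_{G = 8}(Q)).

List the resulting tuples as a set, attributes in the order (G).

{}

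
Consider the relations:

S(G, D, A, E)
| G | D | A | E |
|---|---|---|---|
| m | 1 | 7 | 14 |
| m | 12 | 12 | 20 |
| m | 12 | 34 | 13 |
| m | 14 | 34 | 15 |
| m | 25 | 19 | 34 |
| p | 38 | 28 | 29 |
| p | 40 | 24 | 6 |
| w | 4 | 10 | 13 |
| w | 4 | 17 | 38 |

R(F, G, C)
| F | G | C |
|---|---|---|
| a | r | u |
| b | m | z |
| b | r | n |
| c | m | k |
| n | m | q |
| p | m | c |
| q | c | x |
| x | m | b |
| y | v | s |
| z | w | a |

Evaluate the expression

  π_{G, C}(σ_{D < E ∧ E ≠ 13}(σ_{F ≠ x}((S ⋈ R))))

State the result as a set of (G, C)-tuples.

Joining S and R on G yields {(m, 1, 7, 14, b, z), (m, 1, 7, 14, c, k), (m, 1, 7, 14, n, q), (m, 1, 7, 14, p, c), (m, 1, 7, 14, x, b), (m, 12, 12, 20, b, z), (m, 12, 12, 20, c, k), (m, 12, 12, 20, n, q), (m, 12, 12, 20, p, c), (m, 12, 12, 20, x, b), (m, 12, 34, 13, b, z), (m, 12, 34, 13, c, k), (m, 12, 34, 13, n, q), (m, 12, 34, 13, p, c), (m, 12, 34, 13, x, b), (m, 14, 34, 15, b, z), (m, 14, 34, 15, c, k), (m, 14, 34, 15, n, q), (m, 14, 34, 15, p, c), (m, 14, 34, 15, x, b), (m, 25, 19, 34, b, z), (m, 25, 19, 34, c, k), (m, 25, 19, 34, n, q), (m, 25, 19, 34, p, c), (m, 25, 19, 34, x, b), (w, 4, 10, 13, z, a), (w, 4, 17, 38, z, a)}.
Selection F ≠ x: {(m, 1, 7, 14, b, z), (m, 1, 7, 14, c, k), (m, 1, 7, 14, n, q), (m, 1, 7, 14, p, c), (m, 12, 12, 20, b, z), (m, 12, 12, 20, c, k), (m, 12, 12, 20, n, q), (m, 12, 12, 20, p, c), (m, 12, 34, 13, b, z), (m, 12, 34, 13, c, k), (m, 12, 34, 13, n, q), (m, 12, 34, 13, p, c), (m, 14, 34, 15, b, z), (m, 14, 34, 15, c, k), (m, 14, 34, 15, n, q), (m, 14, 34, 15, p, c), (m, 25, 19, 34, b, z), (m, 25, 19, 34, c, k), (m, 25, 19, 34, n, q), (m, 25, 19, 34, p, c), (w, 4, 10, 13, z, a), (w, 4, 17, 38, z, a)}
Selection D < E ∧ E ≠ 13: {(m, 1, 7, 14, b, z), (m, 1, 7, 14, c, k), (m, 1, 7, 14, n, q), (m, 1, 7, 14, p, c), (m, 12, 12, 20, b, z), (m, 12, 12, 20, c, k), (m, 12, 12, 20, n, q), (m, 12, 12, 20, p, c), (m, 14, 34, 15, b, z), (m, 14, 34, 15, c, k), (m, 14, 34, 15, n, q), (m, 14, 34, 15, p, c), (m, 25, 19, 34, b, z), (m, 25, 19, 34, c, k), (m, 25, 19, 34, n, q), (m, 25, 19, 34, p, c), (w, 4, 17, 38, z, a)}
π_{G, C} gives {(m, c), (m, k), (m, q), (m, z), (w, a)} (12 duplicate(s) eliminated).

{(m, c), (m, k), (m, q), (m, z), (w, a)}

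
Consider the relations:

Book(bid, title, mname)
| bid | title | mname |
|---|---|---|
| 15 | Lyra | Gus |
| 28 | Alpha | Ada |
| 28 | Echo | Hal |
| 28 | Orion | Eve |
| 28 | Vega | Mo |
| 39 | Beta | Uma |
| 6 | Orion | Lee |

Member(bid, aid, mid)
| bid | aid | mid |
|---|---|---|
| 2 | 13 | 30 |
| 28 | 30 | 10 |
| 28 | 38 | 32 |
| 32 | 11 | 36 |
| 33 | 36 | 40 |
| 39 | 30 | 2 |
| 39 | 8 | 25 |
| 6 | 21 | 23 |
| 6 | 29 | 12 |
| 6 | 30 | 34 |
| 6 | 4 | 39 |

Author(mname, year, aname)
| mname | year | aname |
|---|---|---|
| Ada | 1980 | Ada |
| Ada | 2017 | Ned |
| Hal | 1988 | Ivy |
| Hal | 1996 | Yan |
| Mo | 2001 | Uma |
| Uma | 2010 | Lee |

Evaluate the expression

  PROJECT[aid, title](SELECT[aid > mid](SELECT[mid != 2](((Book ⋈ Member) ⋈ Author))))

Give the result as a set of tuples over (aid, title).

Natural join on bid: {(28, Alpha, Ada, 30, 10), (28, Alpha, Ada, 38, 32), (28, Echo, Hal, 30, 10), (28, Echo, Hal, 38, 32), (28, Orion, Eve, 30, 10), (28, Orion, Eve, 38, 32), (28, Vega, Mo, 30, 10), (28, Vega, Mo, 38, 32), (39, Beta, Uma, 30, 2), (39, Beta, Uma, 8, 25), (6, Orion, Lee, 21, 23), (6, Orion, Lee, 29, 12), (6, Orion, Lee, 30, 34), (6, Orion, Lee, 4, 39)}
Natural join on mname: {(28, Alpha, Ada, 30, 10, 1980, Ada), (28, Alpha, Ada, 30, 10, 2017, Ned), (28, Alpha, Ada, 38, 32, 1980, Ada), (28, Alpha, Ada, 38, 32, 2017, Ned), (28, Echo, Hal, 30, 10, 1988, Ivy), (28, Echo, Hal, 30, 10, 1996, Yan), (28, Echo, Hal, 38, 32, 1988, Ivy), (28, Echo, Hal, 38, 32, 1996, Yan), (28, Vega, Mo, 30, 10, 2001, Uma), (28, Vega, Mo, 38, 32, 2001, Uma), (39, Beta, Uma, 30, 2, 2010, Lee), (39, Beta, Uma, 8, 25, 2010, Lee)}
Selection mid != 2: {(28, Alpha, Ada, 30, 10, 1980, Ada), (28, Alpha, Ada, 30, 10, 2017, Ned), (28, Alpha, Ada, 38, 32, 1980, Ada), (28, Alpha, Ada, 38, 32, 2017, Ned), (28, Echo, Hal, 30, 10, 1988, Ivy), (28, Echo, Hal, 30, 10, 1996, Yan), (28, Echo, Hal, 38, 32, 1988, Ivy), (28, Echo, Hal, 38, 32, 1996, Yan), (28, Vega, Mo, 30, 10, 2001, Uma), (28, Vega, Mo, 38, 32, 2001, Uma), (39, Beta, Uma, 8, 25, 2010, Lee)}
Selection aid > mid: {(28, Alpha, Ada, 30, 10, 1980, Ada), (28, Alpha, Ada, 30, 10, 2017, Ned), (28, Alpha, Ada, 38, 32, 1980, Ada), (28, Alpha, Ada, 38, 32, 2017, Ned), (28, Echo, Hal, 30, 10, 1988, Ivy), (28, Echo, Hal, 30, 10, 1996, Yan), (28, Echo, Hal, 38, 32, 1988, Ivy), (28, Echo, Hal, 38, 32, 1996, Yan), (28, Vega, Mo, 30, 10, 2001, Uma), (28, Vega, Mo, 38, 32, 2001, Uma)}
π_{aid, title} gives {(30, Alpha), (30, Echo), (30, Vega), (38, Alpha), (38, Echo), (38, Vega)} (4 duplicate(s) eliminated).

{(30, Alpha), (30, Echo), (30, Vega), (38, Alpha), (38, Echo), (38, Vega)}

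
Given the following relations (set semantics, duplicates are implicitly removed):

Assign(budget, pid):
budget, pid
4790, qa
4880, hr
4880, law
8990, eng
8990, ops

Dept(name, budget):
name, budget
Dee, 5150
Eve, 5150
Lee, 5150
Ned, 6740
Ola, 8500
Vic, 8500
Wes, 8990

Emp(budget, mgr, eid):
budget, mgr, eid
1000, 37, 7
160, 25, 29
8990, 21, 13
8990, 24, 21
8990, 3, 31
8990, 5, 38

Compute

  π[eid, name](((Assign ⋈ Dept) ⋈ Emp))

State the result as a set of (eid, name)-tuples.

Assign ⋈ Dept (natural join on budget): {(8990, eng, Wes), (8990, ops, Wes)}
(Assign ⋈ Dept) ⋈ Emp (natural join on budget): {(8990, eng, Wes, 21, 13), (8990, eng, Wes, 24, 21), (8990, eng, Wes, 3, 31), (8990, eng, Wes, 5, 38), (8990, ops, Wes, 21, 13), (8990, ops, Wes, 24, 21), (8990, ops, Wes, 3, 31), (8990, ops, Wes, 5, 38)}
Projecting to eid, name (4 duplicate(s) eliminated): {(13, Wes), (21, Wes), (31, Wes), (38, Wes)}

{(13, Wes), (21, Wes), (31, Wes), (38, Wes)}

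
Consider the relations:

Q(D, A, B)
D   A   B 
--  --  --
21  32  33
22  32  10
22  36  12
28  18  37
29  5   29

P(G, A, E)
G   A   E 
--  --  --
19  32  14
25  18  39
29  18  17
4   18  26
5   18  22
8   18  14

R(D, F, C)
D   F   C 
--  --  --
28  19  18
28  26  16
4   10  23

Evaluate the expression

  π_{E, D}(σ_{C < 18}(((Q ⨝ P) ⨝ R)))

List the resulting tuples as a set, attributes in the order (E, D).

{(14, 28), (17, 28), (22, 28), (26, 28), (39, 28)}

Joining Q and P on A yields {(21, 32, 33, 19, 14), (22, 32, 10, 19, 14), (28, 18, 37, 25, 39), (28, 18, 37, 29, 17), (28, 18, 37, 4, 26), (28, 18, 37, 5, 22), (28, 18, 37, 8, 14)}.
Joining (Q ⨝ P) and R on D yields {(28, 18, 37, 25, 39, 19, 18), (28, 18, 37, 25, 39, 26, 16), (28, 18, 37, 29, 17, 19, 18), (28, 18, 37, 29, 17, 26, 16), (28, 18, 37, 4, 26, 19, 18), (28, 18, 37, 4, 26, 26, 16), (28, 18, 37, 5, 22, 19, 18), (28, 18, 37, 5, 22, 26, 16), (28, 18, 37, 8, 14, 19, 18), (28, 18, 37, 8, 14, 26, 16)}.
σ[C < 18]: keep tuples satisfying C < 18 → {(28, 18, 37, 25, 39, 26, 16), (28, 18, 37, 29, 17, 26, 16), (28, 18, 37, 4, 26, 26, 16), (28, 18, 37, 5, 22, 26, 16), (28, 18, 37, 8, 14, 26, 16)}
π[E, D]: project onto (E, D) → {(14, 28), (17, 28), (22, 28), (26, 28), (39, 28)}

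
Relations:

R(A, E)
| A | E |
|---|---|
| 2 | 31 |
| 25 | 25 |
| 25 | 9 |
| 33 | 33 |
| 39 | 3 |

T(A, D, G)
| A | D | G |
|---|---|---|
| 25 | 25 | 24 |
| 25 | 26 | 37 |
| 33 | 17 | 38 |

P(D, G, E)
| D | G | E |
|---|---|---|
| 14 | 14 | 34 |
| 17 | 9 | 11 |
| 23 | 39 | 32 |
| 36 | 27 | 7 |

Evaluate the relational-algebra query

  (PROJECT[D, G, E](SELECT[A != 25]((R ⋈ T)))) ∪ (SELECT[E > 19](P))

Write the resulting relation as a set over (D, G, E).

{(14, 14, 34), (17, 38, 33), (23, 39, 32)}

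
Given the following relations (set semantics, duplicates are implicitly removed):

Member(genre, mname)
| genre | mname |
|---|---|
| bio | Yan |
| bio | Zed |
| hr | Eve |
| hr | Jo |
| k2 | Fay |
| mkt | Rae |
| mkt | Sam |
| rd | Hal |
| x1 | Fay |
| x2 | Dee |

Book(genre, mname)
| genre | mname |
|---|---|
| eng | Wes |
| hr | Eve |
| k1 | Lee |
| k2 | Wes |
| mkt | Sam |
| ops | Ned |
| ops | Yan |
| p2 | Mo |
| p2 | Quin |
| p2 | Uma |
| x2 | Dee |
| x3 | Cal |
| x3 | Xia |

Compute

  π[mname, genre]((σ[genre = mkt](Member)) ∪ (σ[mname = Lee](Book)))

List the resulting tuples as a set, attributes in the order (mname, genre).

Selection genre = mkt: {(mkt, Rae), (mkt, Sam)}
Selection mname = Lee: {(k1, Lee)}
Taking the union: {(k1, Lee), (mkt, Rae), (mkt, Sam)}
π[mname, genre]: project onto (mname, genre) → {(Lee, k1), (Rae, mkt), (Sam, mkt)}

{(Lee, k1), (Rae, mkt), (Sam, mkt)}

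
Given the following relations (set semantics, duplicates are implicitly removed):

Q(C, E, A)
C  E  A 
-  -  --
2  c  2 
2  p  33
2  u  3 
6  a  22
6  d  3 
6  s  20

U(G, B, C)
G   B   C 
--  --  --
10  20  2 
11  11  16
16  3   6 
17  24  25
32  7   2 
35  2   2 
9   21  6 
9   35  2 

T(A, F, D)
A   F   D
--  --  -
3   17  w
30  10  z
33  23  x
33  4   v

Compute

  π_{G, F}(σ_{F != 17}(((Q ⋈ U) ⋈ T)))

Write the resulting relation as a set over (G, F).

{(10, 23), (10, 4), (32, 23), (32, 4), (35, 23), (35, 4), (9, 23), (9, 4)}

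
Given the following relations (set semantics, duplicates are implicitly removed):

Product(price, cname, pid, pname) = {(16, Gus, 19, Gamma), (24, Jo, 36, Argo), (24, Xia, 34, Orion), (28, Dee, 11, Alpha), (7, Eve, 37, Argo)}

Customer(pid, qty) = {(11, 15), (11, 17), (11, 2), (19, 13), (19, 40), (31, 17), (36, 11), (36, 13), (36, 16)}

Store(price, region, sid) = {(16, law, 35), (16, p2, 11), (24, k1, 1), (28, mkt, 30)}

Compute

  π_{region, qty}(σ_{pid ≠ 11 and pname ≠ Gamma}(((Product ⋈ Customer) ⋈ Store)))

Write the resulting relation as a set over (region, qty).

{(k1, 11), (k1, 13), (k1, 16)}

Natural join on pid: {(16, Gus, 19, Gamma, 13), (16, Gus, 19, Gamma, 40), (24, Jo, 36, Argo, 11), (24, Jo, 36, Argo, 13), (24, Jo, 36, Argo, 16), (28, Dee, 11, Alpha, 15), (28, Dee, 11, Alpha, 17), (28, Dee, 11, Alpha, 2)}
Natural join on price: {(16, Gus, 19, Gamma, 13, law, 35), (16, Gus, 19, Gamma, 13, p2, 11), (16, Gus, 19, Gamma, 40, law, 35), (16, Gus, 19, Gamma, 40, p2, 11), (24, Jo, 36, Argo, 11, k1, 1), (24, Jo, 36, Argo, 13, k1, 1), (24, Jo, 36, Argo, 16, k1, 1), (28, Dee, 11, Alpha, 15, mkt, 30), (28, Dee, 11, Alpha, 17, mkt, 30), (28, Dee, 11, Alpha, 2, mkt, 30)}
σ[pid ≠ 11 and pname ≠ Gamma]: keep tuples satisfying pid ≠ 11 and pname ≠ Gamma → {(24, Jo, 36, Argo, 11, k1, 1), (24, Jo, 36, Argo, 13, k1, 1), (24, Jo, 36, Argo, 16, k1, 1)}
Keep only column(s) region, qty: {(k1, 11), (k1, 13), (k1, 16)}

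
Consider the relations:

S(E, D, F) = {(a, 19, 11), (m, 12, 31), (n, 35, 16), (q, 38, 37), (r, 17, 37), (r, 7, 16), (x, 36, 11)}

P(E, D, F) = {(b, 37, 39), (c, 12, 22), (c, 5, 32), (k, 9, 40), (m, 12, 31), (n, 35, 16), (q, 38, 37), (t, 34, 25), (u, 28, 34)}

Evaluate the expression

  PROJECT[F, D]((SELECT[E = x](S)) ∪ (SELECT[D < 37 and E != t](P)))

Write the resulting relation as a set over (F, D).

{(11, 36), (16, 35), (22, 12), (31, 12), (32, 5), (34, 28), (40, 9)}

Apply σ_{E = x}; surviving tuples: {(x, 36, 11)}
Apply σ_{D < 37 and E != t}; surviving tuples: {(c, 12, 22), (c, 5, 32), (k, 9, 40), (m, 12, 31), (n, 35, 16), (u, 28, 34)}
Taking the union: {(c, 12, 22), (c, 5, 32), (k, 9, 40), (m, 12, 31), (n, 35, 16), (u, 28, 34), (x, 36, 11)}
π[F, D]: project onto (F, D) → {(11, 36), (16, 35), (22, 12), (31, 12), (32, 5), (34, 28), (40, 9)}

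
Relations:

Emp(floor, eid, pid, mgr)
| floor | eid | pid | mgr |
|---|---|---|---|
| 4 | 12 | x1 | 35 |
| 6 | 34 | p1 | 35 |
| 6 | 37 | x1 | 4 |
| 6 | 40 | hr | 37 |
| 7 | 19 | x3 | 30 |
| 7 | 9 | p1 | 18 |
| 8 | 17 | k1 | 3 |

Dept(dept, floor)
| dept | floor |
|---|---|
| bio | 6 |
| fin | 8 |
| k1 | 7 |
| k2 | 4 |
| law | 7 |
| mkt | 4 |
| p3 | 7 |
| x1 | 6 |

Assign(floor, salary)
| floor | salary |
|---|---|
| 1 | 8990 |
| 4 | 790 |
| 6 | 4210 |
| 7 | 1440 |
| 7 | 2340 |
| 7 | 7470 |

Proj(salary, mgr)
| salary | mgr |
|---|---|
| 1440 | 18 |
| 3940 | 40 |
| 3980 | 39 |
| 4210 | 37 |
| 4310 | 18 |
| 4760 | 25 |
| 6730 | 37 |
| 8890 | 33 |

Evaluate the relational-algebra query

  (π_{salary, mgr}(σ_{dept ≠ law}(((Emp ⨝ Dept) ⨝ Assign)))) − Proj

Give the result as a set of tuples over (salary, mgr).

{(1440, 30), (2340, 18), (2340, 30), (4210, 35), (4210, 4), (7470, 18), (7470, 30), (790, 35)}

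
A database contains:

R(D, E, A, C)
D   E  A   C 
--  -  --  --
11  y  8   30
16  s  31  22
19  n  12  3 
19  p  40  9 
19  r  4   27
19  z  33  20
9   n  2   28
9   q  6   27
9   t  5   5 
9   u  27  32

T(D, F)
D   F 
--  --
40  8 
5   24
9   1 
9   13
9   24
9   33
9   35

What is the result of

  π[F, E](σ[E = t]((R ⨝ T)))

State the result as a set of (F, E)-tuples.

{(1, t), (13, t), (24, t), (33, t), (35, t)}

Natural join on D: {(9, n, 2, 28, 1), (9, n, 2, 28, 13), (9, n, 2, 28, 24), (9, n, 2, 28, 33), (9, n, 2, 28, 35), (9, q, 6, 27, 1), (9, q, 6, 27, 13), (9, q, 6, 27, 24), (9, q, 6, 27, 33), (9, q, 6, 27, 35), (9, t, 5, 5, 1), (9, t, 5, 5, 13), (9, t, 5, 5, 24), (9, t, 5, 5, 33), (9, t, 5, 5, 35), (9, u, 27, 32, 1), (9, u, 27, 32, 13), (9, u, 27, 32, 24), (9, u, 27, 32, 33), (9, u, 27, 32, 35)}
Filtering on E = t leaves {(9, t, 5, 5, 1), (9, t, 5, 5, 13), (9, t, 5, 5, 24), (9, t, 5, 5, 33), (9, t, 5, 5, 35)}.
Keep only column(s) F, E: {(1, t), (13, t), (24, t), (33, t), (35, t)}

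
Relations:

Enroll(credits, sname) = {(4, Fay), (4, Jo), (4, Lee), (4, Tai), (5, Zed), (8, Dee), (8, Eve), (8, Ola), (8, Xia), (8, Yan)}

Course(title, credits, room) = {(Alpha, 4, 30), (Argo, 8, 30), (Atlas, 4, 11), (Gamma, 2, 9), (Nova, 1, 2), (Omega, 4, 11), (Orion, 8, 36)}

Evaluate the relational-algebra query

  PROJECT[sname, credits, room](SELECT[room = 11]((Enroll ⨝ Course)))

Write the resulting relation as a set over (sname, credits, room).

{(Fay, 4, 11), (Jo, 4, 11), (Lee, 4, 11), (Tai, 4, 11)}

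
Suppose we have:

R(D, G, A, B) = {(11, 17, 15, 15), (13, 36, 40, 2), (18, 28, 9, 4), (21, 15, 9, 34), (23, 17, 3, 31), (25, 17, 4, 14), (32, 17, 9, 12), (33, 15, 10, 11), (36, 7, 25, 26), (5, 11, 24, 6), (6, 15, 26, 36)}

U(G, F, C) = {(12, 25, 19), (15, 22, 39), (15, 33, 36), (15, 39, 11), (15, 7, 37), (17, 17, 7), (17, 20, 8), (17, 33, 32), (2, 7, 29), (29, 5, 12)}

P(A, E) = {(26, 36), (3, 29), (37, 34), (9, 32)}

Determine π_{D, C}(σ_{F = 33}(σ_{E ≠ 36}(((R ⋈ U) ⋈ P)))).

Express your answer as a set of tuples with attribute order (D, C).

Natural join on G: {(11, 17, 15, 15, 17, 7), (11, 17, 15, 15, 20, 8), (11, 17, 15, 15, 33, 32), (21, 15, 9, 34, 22, 39), (21, 15, 9, 34, 33, 36), (21, 15, 9, 34, 39, 11), (21, 15, 9, 34, 7, 37), (23, 17, 3, 31, 17, 7), (23, 17, 3, 31, 20, 8), (23, 17, 3, 31, 33, 32), (25, 17, 4, 14, 17, 7), (25, 17, 4, 14, 20, 8), (25, 17, 4, 14, 33, 32), (32, 17, 9, 12, 17, 7), (32, 17, 9, 12, 20, 8), (32, 17, 9, 12, 33, 32), (33, 15, 10, 11, 22, 39), (33, 15, 10, 11, 33, 36), (33, 15, 10, 11, 39, 11), (33, 15, 10, 11, 7, 37), (6, 15, 26, 36, 22, 39), (6, 15, 26, 36, 33, 36), (6, 15, 26, 36, 39, 11), (6, 15, 26, 36, 7, 37)}
Natural join on A: {(21, 15, 9, 34, 22, 39, 32), (21, 15, 9, 34, 33, 36, 32), (21, 15, 9, 34, 39, 11, 32), (21, 15, 9, 34, 7, 37, 32), (23, 17, 3, 31, 17, 7, 29), (23, 17, 3, 31, 20, 8, 29), (23, 17, 3, 31, 33, 32, 29), (32, 17, 9, 12, 17, 7, 32), (32, 17, 9, 12, 20, 8, 32), (32, 17, 9, 12, 33, 32, 32), (6, 15, 26, 36, 22, 39, 36), (6, 15, 26, 36, 33, 36, 36), (6, 15, 26, 36, 39, 11, 36), (6, 15, 26, 36, 7, 37, 36)}
Apply σ_{E ≠ 36}; surviving tuples: {(21, 15, 9, 34, 22, 39, 32), (21, 15, 9, 34, 33, 36, 32), (21, 15, 9, 34, 39, 11, 32), (21, 15, 9, 34, 7, 37, 32), (23, 17, 3, 31, 17, 7, 29), (23, 17, 3, 31, 20, 8, 29), (23, 17, 3, 31, 33, 32, 29), (32, 17, 9, 12, 17, 7, 32), (32, 17, 9, 12, 20, 8, 32), (32, 17, 9, 12, 33, 32, 32)}
Apply σ_{F = 33}; surviving tuples: {(21, 15, 9, 34, 33, 36, 32), (23, 17, 3, 31, 33, 32, 29), (32, 17, 9, 12, 33, 32, 32)}
Keep only column(s) D, C: {(21, 36), (23, 32), (32, 32)}

{(21, 36), (23, 32), (32, 32)}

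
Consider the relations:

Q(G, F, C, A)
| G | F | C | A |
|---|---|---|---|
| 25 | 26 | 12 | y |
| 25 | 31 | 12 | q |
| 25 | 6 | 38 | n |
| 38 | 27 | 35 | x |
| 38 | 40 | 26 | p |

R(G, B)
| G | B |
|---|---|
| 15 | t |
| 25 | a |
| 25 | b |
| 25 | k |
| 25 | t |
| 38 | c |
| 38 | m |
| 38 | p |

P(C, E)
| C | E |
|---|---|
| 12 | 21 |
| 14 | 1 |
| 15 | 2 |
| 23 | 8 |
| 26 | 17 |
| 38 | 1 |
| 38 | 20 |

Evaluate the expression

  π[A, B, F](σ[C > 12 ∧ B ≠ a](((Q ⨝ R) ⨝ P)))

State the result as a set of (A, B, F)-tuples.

{(n, b, 6), (n, k, 6), (n, t, 6), (p, c, 40), (p, m, 40), (p, p, 40)}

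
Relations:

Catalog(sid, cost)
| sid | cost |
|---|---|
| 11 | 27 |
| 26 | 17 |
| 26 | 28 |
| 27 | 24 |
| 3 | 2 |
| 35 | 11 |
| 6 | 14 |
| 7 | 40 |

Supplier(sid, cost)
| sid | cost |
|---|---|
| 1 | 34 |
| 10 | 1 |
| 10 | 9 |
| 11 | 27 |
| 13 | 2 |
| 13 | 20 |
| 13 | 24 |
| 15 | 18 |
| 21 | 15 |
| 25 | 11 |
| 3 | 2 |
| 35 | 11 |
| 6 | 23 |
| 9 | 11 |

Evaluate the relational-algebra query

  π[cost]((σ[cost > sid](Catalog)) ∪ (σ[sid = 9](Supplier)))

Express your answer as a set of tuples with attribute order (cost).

{11, 14, 27, 28, 40}

σ[cost > sid]: keep tuples satisfying cost > sid → {(11, 27), (26, 28), (6, 14), (7, 40)}
σ[sid = 9]: keep tuples satisfying sid = 9 → {(9, 11)}
Taking the union: {(11, 27), (26, 28), (6, 14), (7, 40), (9, 11)}
Projecting to cost: {11, 14, 27, 28, 40}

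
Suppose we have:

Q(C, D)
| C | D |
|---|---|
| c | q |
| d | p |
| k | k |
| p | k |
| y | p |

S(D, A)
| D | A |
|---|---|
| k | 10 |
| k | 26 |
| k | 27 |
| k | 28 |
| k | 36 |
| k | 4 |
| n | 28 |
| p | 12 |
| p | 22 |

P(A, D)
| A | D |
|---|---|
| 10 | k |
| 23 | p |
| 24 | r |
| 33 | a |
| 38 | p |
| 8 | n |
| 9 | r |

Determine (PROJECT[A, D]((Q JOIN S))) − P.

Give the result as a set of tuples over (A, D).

Natural join on D: {(d, p, 12), (d, p, 22), (k, k, 10), (k, k, 26), (k, k, 27), (k, k, 28), (k, k, 36), (k, k, 4), (p, k, 10), (p, k, 26), (p, k, 27), (p, k, 28), (p, k, 36), (p, k, 4), (y, p, 12), (y, p, 22)}
Projecting to A, D (8 duplicate(s) eliminated): {(10, k), (12, p), (22, p), (26, k), (27, k), (28, k), (36, k), (4, k)}
Taking the difference: {(12, p), (22, p), (26, k), (27, k), (28, k), (36, k), (4, k)}

{(12, p), (22, p), (26, k), (27, k), (28, k), (36, k), (4, k)}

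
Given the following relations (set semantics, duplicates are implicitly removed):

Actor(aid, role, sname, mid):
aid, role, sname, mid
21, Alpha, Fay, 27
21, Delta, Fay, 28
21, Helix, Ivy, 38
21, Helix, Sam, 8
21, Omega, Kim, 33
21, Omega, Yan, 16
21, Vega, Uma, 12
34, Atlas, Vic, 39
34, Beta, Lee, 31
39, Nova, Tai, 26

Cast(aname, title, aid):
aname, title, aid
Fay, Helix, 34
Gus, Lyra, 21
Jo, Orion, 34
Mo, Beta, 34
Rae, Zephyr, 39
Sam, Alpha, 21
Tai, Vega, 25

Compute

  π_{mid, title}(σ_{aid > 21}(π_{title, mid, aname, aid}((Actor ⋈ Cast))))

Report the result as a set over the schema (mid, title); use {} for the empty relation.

Joining Actor and Cast on aid yields {(21, Alpha, Fay, 27, Gus, Lyra), (21, Alpha, Fay, 27, Sam, Alpha), (21, Delta, Fay, 28, Gus, Lyra), (21, Delta, Fay, 28, Sam, Alpha), (21, Helix, Ivy, 38, Gus, Lyra), (21, Helix, Ivy, 38, Sam, Alpha), (21, Helix, Sam, 8, Gus, Lyra), (21, Helix, Sam, 8, Sam, Alpha), (21, Omega, Kim, 33, Gus, Lyra), (21, Omega, Kim, 33, Sam, Alpha), (21, Omega, Yan, 16, Gus, Lyra), (21, Omega, Yan, 16, Sam, Alpha), (21, Vega, Uma, 12, Gus, Lyra), (21, Vega, Uma, 12, Sam, Alpha), (34, Atlas, Vic, 39, Fay, Helix), (34, Atlas, Vic, 39, Jo, Orion), (34, Atlas, Vic, 39, Mo, Beta), (34, Beta, Lee, 31, Fay, Helix), (34, Beta, Lee, 31, Jo, Orion), (34, Beta, Lee, 31, Mo, Beta), (39, Nova, Tai, 26, Rae, Zephyr)}.
Projecting to title, mid, aname, aid: {(Alpha, 12, Sam, 21), (Alpha, 16, Sam, 21), (Alpha, 27, Sam, 21), (Alpha, 28, Sam, 21), (Alpha, 33, Sam, 21), (Alpha, 38, Sam, 21), (Alpha, 8, Sam, 21), (Beta, 31, Mo, 34), (Beta, 39, Mo, 34), (Helix, 31, Fay, 34), (Helix, 39, Fay, 34), (Lyra, 12, Gus, 21), (Lyra, 16, Gus, 21), (Lyra, 27, Gus, 21), (Lyra, 28, Gus, 21), (Lyra, 33, Gus, 21), (Lyra, 38, Gus, 21), (Lyra, 8, Gus, 21), (Orion, 31, Jo, 34), (Orion, 39, Jo, 34), (Zephyr, 26, Rae, 39)}
Selection aid > 21: {(Beta, 31, Mo, 34), (Beta, 39, Mo, 34), (Helix, 31, Fay, 34), (Helix, 39, Fay, 34), (Orion, 31, Jo, 34), (Orion, 39, Jo, 34), (Zephyr, 26, Rae, 39)}
Projecting to mid, title: {(26, Zephyr), (31, Beta), (31, Helix), (31, Orion), (39, Beta), (39, Helix), (39, Orion)}

{(26, Zephyr), (31, Beta), (31, Helix), (31, Orion), (39, Beta), (39, Helix), (39, Orion)}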